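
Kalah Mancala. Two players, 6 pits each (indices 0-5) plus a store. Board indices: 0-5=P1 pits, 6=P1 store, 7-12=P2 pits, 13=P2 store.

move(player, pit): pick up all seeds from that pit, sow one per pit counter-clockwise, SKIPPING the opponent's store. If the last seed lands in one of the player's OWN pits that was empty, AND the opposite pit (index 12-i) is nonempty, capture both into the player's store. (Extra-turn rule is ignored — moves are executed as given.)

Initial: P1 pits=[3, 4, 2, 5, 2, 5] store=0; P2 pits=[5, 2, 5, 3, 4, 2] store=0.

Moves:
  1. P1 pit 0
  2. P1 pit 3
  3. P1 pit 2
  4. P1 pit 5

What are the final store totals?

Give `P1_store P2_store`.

Move 1: P1 pit0 -> P1=[0,5,3,6,2,5](0) P2=[5,2,5,3,4,2](0)
Move 2: P1 pit3 -> P1=[0,5,3,0,3,6](1) P2=[6,3,6,3,4,2](0)
Move 3: P1 pit2 -> P1=[0,5,0,1,4,7](1) P2=[6,3,6,3,4,2](0)
Move 4: P1 pit5 -> P1=[0,5,0,1,4,0](2) P2=[7,4,7,4,5,3](0)

Answer: 2 0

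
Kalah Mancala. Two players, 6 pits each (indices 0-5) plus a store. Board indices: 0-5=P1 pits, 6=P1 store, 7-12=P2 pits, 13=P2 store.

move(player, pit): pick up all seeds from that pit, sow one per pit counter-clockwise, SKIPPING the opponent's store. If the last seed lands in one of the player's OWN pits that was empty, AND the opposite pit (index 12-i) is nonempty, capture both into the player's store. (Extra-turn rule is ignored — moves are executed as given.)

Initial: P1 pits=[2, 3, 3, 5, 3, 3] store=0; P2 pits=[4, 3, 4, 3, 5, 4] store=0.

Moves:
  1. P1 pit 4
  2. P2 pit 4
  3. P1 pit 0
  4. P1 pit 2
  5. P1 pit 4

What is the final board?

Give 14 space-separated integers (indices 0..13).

Answer: 0 5 0 7 0 6 2 6 3 4 3 0 5 1

Derivation:
Move 1: P1 pit4 -> P1=[2,3,3,5,0,4](1) P2=[5,3,4,3,5,4](0)
Move 2: P2 pit4 -> P1=[3,4,4,5,0,4](1) P2=[5,3,4,3,0,5](1)
Move 3: P1 pit0 -> P1=[0,5,5,6,0,4](1) P2=[5,3,4,3,0,5](1)
Move 4: P1 pit2 -> P1=[0,5,0,7,1,5](2) P2=[6,3,4,3,0,5](1)
Move 5: P1 pit4 -> P1=[0,5,0,7,0,6](2) P2=[6,3,4,3,0,5](1)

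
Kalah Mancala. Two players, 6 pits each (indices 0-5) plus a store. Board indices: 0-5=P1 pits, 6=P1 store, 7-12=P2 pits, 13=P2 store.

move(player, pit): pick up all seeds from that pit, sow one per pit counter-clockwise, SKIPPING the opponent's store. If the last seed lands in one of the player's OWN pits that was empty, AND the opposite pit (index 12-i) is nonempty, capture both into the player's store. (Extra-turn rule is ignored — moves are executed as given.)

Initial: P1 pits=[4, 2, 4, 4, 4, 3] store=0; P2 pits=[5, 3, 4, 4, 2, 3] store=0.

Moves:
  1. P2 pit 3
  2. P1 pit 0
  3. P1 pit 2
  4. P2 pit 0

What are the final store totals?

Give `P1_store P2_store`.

Move 1: P2 pit3 -> P1=[5,2,4,4,4,3](0) P2=[5,3,4,0,3,4](1)
Move 2: P1 pit0 -> P1=[0,3,5,5,5,4](0) P2=[5,3,4,0,3,4](1)
Move 3: P1 pit2 -> P1=[0,3,0,6,6,5](1) P2=[6,3,4,0,3,4](1)
Move 4: P2 pit0 -> P1=[0,3,0,6,6,5](1) P2=[0,4,5,1,4,5](2)

Answer: 1 2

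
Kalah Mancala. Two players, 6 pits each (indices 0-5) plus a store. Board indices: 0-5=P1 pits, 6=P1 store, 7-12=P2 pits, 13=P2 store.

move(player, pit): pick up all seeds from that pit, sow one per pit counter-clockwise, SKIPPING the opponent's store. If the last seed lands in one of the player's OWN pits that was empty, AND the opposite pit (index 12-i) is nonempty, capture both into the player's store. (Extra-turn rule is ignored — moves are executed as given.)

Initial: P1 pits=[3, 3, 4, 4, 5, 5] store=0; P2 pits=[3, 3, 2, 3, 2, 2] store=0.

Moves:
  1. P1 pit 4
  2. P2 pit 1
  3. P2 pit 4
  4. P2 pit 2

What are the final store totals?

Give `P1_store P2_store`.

Move 1: P1 pit4 -> P1=[3,3,4,4,0,6](1) P2=[4,4,3,3,2,2](0)
Move 2: P2 pit1 -> P1=[3,3,4,4,0,6](1) P2=[4,0,4,4,3,3](0)
Move 3: P2 pit4 -> P1=[4,3,4,4,0,6](1) P2=[4,0,4,4,0,4](1)
Move 4: P2 pit2 -> P1=[4,3,4,4,0,6](1) P2=[4,0,0,5,1,5](2)

Answer: 1 2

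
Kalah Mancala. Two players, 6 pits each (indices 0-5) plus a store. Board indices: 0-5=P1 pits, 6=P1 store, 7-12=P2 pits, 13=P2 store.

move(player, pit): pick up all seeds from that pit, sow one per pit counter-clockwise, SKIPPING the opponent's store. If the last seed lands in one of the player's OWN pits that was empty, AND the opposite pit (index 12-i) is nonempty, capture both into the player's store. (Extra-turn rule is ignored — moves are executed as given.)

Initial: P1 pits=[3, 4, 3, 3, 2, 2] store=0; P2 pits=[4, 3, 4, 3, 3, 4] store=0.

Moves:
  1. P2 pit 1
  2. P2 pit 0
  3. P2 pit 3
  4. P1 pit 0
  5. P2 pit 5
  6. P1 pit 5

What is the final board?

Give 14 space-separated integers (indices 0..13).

Answer: 1 7 5 5 3 0 1 1 1 6 0 6 0 2

Derivation:
Move 1: P2 pit1 -> P1=[3,4,3,3,2,2](0) P2=[4,0,5,4,4,4](0)
Move 2: P2 pit0 -> P1=[3,4,3,3,2,2](0) P2=[0,1,6,5,5,4](0)
Move 3: P2 pit3 -> P1=[4,5,3,3,2,2](0) P2=[0,1,6,0,6,5](1)
Move 4: P1 pit0 -> P1=[0,6,4,4,3,2](0) P2=[0,1,6,0,6,5](1)
Move 5: P2 pit5 -> P1=[1,7,5,5,3,2](0) P2=[0,1,6,0,6,0](2)
Move 6: P1 pit5 -> P1=[1,7,5,5,3,0](1) P2=[1,1,6,0,6,0](2)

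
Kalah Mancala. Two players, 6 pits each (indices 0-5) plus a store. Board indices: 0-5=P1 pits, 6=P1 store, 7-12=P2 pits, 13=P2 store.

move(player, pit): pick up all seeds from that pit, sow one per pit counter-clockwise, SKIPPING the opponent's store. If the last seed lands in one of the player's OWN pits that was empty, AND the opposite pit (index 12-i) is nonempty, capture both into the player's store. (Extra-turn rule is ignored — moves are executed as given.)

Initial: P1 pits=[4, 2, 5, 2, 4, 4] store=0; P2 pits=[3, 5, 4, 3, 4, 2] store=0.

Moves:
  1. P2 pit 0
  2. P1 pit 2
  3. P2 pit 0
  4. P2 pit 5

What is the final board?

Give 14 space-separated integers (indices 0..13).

Answer: 5 2 0 3 5 5 1 0 7 5 4 4 0 1

Derivation:
Move 1: P2 pit0 -> P1=[4,2,5,2,4,4](0) P2=[0,6,5,4,4,2](0)
Move 2: P1 pit2 -> P1=[4,2,0,3,5,5](1) P2=[1,6,5,4,4,2](0)
Move 3: P2 pit0 -> P1=[4,2,0,3,5,5](1) P2=[0,7,5,4,4,2](0)
Move 4: P2 pit5 -> P1=[5,2,0,3,5,5](1) P2=[0,7,5,4,4,0](1)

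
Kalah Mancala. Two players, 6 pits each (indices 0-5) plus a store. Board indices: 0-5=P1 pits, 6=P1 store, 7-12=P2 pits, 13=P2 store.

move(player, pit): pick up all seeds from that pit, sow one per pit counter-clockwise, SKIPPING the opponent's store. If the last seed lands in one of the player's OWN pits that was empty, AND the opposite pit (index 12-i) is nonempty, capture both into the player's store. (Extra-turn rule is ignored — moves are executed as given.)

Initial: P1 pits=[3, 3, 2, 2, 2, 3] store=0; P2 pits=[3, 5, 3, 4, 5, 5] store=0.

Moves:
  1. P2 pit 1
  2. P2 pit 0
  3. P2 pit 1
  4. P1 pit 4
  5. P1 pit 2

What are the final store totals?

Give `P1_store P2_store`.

Answer: 1 1

Derivation:
Move 1: P2 pit1 -> P1=[3,3,2,2,2,3](0) P2=[3,0,4,5,6,6](1)
Move 2: P2 pit0 -> P1=[3,3,2,2,2,3](0) P2=[0,1,5,6,6,6](1)
Move 3: P2 pit1 -> P1=[3,3,2,2,2,3](0) P2=[0,0,6,6,6,6](1)
Move 4: P1 pit4 -> P1=[3,3,2,2,0,4](1) P2=[0,0,6,6,6,6](1)
Move 5: P1 pit2 -> P1=[3,3,0,3,1,4](1) P2=[0,0,6,6,6,6](1)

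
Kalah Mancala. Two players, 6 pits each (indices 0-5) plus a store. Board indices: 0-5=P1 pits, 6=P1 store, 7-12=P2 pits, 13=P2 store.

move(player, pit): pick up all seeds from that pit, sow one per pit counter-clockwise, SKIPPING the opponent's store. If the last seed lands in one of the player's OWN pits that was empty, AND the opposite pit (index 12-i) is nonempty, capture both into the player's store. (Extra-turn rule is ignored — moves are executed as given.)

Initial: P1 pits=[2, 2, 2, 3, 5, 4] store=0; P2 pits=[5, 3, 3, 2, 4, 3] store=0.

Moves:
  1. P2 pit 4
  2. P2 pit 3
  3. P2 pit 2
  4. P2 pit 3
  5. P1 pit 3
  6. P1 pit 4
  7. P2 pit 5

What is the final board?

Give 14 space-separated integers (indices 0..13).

Move 1: P2 pit4 -> P1=[3,3,2,3,5,4](0) P2=[5,3,3,2,0,4](1)
Move 2: P2 pit3 -> P1=[3,3,2,3,5,4](0) P2=[5,3,3,0,1,5](1)
Move 3: P2 pit2 -> P1=[3,3,2,3,5,4](0) P2=[5,3,0,1,2,6](1)
Move 4: P2 pit3 -> P1=[3,3,2,3,5,4](0) P2=[5,3,0,0,3,6](1)
Move 5: P1 pit3 -> P1=[3,3,2,0,6,5](1) P2=[5,3,0,0,3,6](1)
Move 6: P1 pit4 -> P1=[3,3,2,0,0,6](2) P2=[6,4,1,1,3,6](1)
Move 7: P2 pit5 -> P1=[4,4,3,1,1,6](2) P2=[6,4,1,1,3,0](2)

Answer: 4 4 3 1 1 6 2 6 4 1 1 3 0 2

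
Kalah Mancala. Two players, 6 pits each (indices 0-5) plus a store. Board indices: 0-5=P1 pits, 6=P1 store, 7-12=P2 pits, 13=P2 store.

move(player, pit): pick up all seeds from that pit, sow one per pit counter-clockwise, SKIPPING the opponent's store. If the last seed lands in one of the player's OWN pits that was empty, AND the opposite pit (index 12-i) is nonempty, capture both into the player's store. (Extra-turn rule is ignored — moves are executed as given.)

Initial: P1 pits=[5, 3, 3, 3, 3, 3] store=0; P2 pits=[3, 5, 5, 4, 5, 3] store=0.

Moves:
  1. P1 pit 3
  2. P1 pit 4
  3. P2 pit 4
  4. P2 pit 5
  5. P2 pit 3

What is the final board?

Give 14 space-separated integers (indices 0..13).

Answer: 8 5 5 0 0 5 2 4 6 5 0 1 1 3

Derivation:
Move 1: P1 pit3 -> P1=[5,3,3,0,4,4](1) P2=[3,5,5,4,5,3](0)
Move 2: P1 pit4 -> P1=[5,3,3,0,0,5](2) P2=[4,6,5,4,5,3](0)
Move 3: P2 pit4 -> P1=[6,4,4,0,0,5](2) P2=[4,6,5,4,0,4](1)
Move 4: P2 pit5 -> P1=[7,5,5,0,0,5](2) P2=[4,6,5,4,0,0](2)
Move 5: P2 pit3 -> P1=[8,5,5,0,0,5](2) P2=[4,6,5,0,1,1](3)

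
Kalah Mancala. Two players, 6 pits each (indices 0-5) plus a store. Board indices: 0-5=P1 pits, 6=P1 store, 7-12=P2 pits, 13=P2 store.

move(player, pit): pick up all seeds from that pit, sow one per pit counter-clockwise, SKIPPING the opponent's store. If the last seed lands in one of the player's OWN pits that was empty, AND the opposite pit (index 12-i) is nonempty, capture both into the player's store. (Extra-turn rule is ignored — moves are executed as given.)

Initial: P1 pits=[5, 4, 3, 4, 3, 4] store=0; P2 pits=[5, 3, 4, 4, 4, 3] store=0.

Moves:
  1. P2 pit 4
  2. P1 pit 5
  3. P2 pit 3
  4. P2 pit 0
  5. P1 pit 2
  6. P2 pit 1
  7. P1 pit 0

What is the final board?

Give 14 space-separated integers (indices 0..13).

Answer: 0 6 1 6 5 2 2 1 0 7 2 3 7 4

Derivation:
Move 1: P2 pit4 -> P1=[6,5,3,4,3,4](0) P2=[5,3,4,4,0,4](1)
Move 2: P1 pit5 -> P1=[6,5,3,4,3,0](1) P2=[6,4,5,4,0,4](1)
Move 3: P2 pit3 -> P1=[7,5,3,4,3,0](1) P2=[6,4,5,0,1,5](2)
Move 4: P2 pit0 -> P1=[7,5,3,4,3,0](1) P2=[0,5,6,1,2,6](3)
Move 5: P1 pit2 -> P1=[7,5,0,5,4,1](1) P2=[0,5,6,1,2,6](3)
Move 6: P2 pit1 -> P1=[7,5,0,5,4,1](1) P2=[0,0,7,2,3,7](4)
Move 7: P1 pit0 -> P1=[0,6,1,6,5,2](2) P2=[1,0,7,2,3,7](4)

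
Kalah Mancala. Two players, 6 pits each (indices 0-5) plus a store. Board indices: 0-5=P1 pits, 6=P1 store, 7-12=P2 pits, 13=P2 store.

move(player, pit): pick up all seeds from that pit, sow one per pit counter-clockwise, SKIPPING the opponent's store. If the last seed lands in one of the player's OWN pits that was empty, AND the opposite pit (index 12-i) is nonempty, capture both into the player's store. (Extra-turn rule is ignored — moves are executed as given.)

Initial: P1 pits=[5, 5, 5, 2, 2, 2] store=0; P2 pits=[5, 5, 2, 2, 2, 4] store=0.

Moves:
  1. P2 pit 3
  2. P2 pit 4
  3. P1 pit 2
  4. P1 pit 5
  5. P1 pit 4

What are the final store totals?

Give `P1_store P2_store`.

Move 1: P2 pit3 -> P1=[5,5,5,2,2,2](0) P2=[5,5,2,0,3,5](0)
Move 2: P2 pit4 -> P1=[6,5,5,2,2,2](0) P2=[5,5,2,0,0,6](1)
Move 3: P1 pit2 -> P1=[6,5,0,3,3,3](1) P2=[6,5,2,0,0,6](1)
Move 4: P1 pit5 -> P1=[6,5,0,3,3,0](2) P2=[7,6,2,0,0,6](1)
Move 5: P1 pit4 -> P1=[6,5,0,3,0,1](3) P2=[8,6,2,0,0,6](1)

Answer: 3 1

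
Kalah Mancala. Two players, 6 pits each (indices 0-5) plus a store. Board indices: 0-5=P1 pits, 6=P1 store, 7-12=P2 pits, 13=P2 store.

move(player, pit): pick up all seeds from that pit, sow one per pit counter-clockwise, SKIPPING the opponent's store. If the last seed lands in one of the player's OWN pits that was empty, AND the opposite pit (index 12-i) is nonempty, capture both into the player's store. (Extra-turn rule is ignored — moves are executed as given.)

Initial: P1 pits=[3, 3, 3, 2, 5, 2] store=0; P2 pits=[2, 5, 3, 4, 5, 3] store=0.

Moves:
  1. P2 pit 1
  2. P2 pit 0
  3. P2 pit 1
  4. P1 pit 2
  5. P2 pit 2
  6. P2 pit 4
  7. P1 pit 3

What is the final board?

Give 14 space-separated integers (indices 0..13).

Move 1: P2 pit1 -> P1=[3,3,3,2,5,2](0) P2=[2,0,4,5,6,4](1)
Move 2: P2 pit0 -> P1=[3,3,3,2,5,2](0) P2=[0,1,5,5,6,4](1)
Move 3: P2 pit1 -> P1=[3,3,3,2,5,2](0) P2=[0,0,6,5,6,4](1)
Move 4: P1 pit2 -> P1=[3,3,0,3,6,3](0) P2=[0,0,6,5,6,4](1)
Move 5: P2 pit2 -> P1=[4,4,0,3,6,3](0) P2=[0,0,0,6,7,5](2)
Move 6: P2 pit4 -> P1=[5,5,1,4,7,3](0) P2=[0,0,0,6,0,6](3)
Move 7: P1 pit3 -> P1=[5,5,1,0,8,4](1) P2=[1,0,0,6,0,6](3)

Answer: 5 5 1 0 8 4 1 1 0 0 6 0 6 3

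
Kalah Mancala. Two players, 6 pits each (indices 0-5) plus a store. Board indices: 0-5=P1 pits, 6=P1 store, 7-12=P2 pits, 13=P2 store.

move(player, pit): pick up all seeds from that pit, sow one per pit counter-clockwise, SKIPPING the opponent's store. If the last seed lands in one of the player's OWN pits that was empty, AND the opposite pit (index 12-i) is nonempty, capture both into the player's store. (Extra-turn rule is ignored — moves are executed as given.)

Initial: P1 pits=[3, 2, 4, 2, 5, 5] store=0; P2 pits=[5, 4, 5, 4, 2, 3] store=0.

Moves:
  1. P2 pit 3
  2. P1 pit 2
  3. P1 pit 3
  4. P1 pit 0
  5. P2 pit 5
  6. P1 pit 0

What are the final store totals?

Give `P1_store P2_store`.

Answer: 2 2

Derivation:
Move 1: P2 pit3 -> P1=[4,2,4,2,5,5](0) P2=[5,4,5,0,3,4](1)
Move 2: P1 pit2 -> P1=[4,2,0,3,6,6](1) P2=[5,4,5,0,3,4](1)
Move 3: P1 pit3 -> P1=[4,2,0,0,7,7](2) P2=[5,4,5,0,3,4](1)
Move 4: P1 pit0 -> P1=[0,3,1,1,8,7](2) P2=[5,4,5,0,3,4](1)
Move 5: P2 pit5 -> P1=[1,4,2,1,8,7](2) P2=[5,4,5,0,3,0](2)
Move 6: P1 pit0 -> P1=[0,5,2,1,8,7](2) P2=[5,4,5,0,3,0](2)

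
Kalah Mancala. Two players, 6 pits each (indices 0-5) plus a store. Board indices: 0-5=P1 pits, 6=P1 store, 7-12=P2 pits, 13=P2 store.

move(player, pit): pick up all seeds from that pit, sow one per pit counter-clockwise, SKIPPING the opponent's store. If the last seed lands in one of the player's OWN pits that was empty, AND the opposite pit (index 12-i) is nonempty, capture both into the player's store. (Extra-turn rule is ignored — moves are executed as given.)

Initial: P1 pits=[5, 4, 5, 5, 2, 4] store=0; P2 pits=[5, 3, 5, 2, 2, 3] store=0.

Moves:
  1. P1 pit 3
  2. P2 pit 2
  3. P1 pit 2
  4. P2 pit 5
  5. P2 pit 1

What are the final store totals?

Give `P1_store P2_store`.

Move 1: P1 pit3 -> P1=[5,4,5,0,3,5](1) P2=[6,4,5,2,2,3](0)
Move 2: P2 pit2 -> P1=[6,4,5,0,3,5](1) P2=[6,4,0,3,3,4](1)
Move 3: P1 pit2 -> P1=[6,4,0,1,4,6](2) P2=[7,4,0,3,3,4](1)
Move 4: P2 pit5 -> P1=[7,5,1,1,4,6](2) P2=[7,4,0,3,3,0](2)
Move 5: P2 pit1 -> P1=[0,5,1,1,4,6](2) P2=[7,0,1,4,4,0](10)

Answer: 2 10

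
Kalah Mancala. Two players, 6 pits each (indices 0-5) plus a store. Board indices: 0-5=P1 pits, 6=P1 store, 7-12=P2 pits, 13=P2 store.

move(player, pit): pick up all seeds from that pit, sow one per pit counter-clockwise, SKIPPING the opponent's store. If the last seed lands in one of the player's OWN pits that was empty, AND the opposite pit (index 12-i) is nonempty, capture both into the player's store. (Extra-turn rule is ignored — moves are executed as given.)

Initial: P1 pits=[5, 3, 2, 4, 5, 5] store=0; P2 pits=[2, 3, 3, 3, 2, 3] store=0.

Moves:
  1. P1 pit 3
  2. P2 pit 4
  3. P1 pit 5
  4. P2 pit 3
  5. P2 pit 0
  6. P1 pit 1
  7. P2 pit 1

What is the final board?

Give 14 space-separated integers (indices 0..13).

Answer: 6 0 3 1 7 0 2 0 0 6 2 4 6 3

Derivation:
Move 1: P1 pit3 -> P1=[5,3,2,0,6,6](1) P2=[3,3,3,3,2,3](0)
Move 2: P2 pit4 -> P1=[5,3,2,0,6,6](1) P2=[3,3,3,3,0,4](1)
Move 3: P1 pit5 -> P1=[5,3,2,0,6,0](2) P2=[4,4,4,4,1,4](1)
Move 4: P2 pit3 -> P1=[6,3,2,0,6,0](2) P2=[4,4,4,0,2,5](2)
Move 5: P2 pit0 -> P1=[6,3,2,0,6,0](2) P2=[0,5,5,1,3,5](2)
Move 6: P1 pit1 -> P1=[6,0,3,1,7,0](2) P2=[0,5,5,1,3,5](2)
Move 7: P2 pit1 -> P1=[6,0,3,1,7,0](2) P2=[0,0,6,2,4,6](3)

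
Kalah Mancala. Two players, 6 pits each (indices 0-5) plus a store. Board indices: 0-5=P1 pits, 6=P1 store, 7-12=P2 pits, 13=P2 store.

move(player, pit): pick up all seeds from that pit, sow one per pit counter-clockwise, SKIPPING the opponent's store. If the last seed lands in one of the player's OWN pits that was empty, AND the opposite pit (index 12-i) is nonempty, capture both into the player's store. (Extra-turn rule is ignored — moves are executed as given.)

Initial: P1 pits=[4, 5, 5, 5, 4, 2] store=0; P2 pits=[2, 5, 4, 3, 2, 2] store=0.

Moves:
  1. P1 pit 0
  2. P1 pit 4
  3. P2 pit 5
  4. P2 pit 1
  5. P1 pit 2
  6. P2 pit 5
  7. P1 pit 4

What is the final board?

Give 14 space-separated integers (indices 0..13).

Answer: 2 6 0 7 0 5 2 4 1 6 4 3 0 3

Derivation:
Move 1: P1 pit0 -> P1=[0,6,6,6,5,2](0) P2=[2,5,4,3,2,2](0)
Move 2: P1 pit4 -> P1=[0,6,6,6,0,3](1) P2=[3,6,5,3,2,2](0)
Move 3: P2 pit5 -> P1=[1,6,6,6,0,3](1) P2=[3,6,5,3,2,0](1)
Move 4: P2 pit1 -> P1=[2,6,6,6,0,3](1) P2=[3,0,6,4,3,1](2)
Move 5: P1 pit2 -> P1=[2,6,0,7,1,4](2) P2=[4,1,6,4,3,1](2)
Move 6: P2 pit5 -> P1=[2,6,0,7,1,4](2) P2=[4,1,6,4,3,0](3)
Move 7: P1 pit4 -> P1=[2,6,0,7,0,5](2) P2=[4,1,6,4,3,0](3)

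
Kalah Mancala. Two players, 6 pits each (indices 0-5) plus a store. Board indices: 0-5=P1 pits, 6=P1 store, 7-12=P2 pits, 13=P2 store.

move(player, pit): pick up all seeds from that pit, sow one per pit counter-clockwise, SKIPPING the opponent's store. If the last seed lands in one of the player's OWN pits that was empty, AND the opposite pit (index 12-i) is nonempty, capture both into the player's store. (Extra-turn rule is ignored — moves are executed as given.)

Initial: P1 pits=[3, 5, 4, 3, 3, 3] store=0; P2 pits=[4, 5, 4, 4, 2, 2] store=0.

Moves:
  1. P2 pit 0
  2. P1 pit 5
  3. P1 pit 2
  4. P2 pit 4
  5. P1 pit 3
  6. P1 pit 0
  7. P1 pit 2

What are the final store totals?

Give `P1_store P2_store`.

Move 1: P2 pit0 -> P1=[3,5,4,3,3,3](0) P2=[0,6,5,5,3,2](0)
Move 2: P1 pit5 -> P1=[3,5,4,3,3,0](1) P2=[1,7,5,5,3,2](0)
Move 3: P1 pit2 -> P1=[3,5,0,4,4,1](2) P2=[1,7,5,5,3,2](0)
Move 4: P2 pit4 -> P1=[4,5,0,4,4,1](2) P2=[1,7,5,5,0,3](1)
Move 5: P1 pit3 -> P1=[4,5,0,0,5,2](3) P2=[2,7,5,5,0,3](1)
Move 6: P1 pit0 -> P1=[0,6,1,1,6,2](3) P2=[2,7,5,5,0,3](1)
Move 7: P1 pit2 -> P1=[0,6,0,2,6,2](3) P2=[2,7,5,5,0,3](1)

Answer: 3 1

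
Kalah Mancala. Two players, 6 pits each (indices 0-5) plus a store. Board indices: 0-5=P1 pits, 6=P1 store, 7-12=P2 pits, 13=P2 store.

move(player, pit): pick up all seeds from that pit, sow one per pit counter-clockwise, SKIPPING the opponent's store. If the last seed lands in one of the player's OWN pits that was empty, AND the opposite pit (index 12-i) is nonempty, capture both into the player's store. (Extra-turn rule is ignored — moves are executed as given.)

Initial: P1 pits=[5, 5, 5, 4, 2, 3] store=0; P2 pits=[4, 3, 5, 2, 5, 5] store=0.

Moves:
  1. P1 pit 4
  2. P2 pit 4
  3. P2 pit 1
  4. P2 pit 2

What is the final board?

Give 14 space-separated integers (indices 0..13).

Answer: 7 1 6 4 0 4 1 4 0 0 4 1 7 9

Derivation:
Move 1: P1 pit4 -> P1=[5,5,5,4,0,4](1) P2=[4,3,5,2,5,5](0)
Move 2: P2 pit4 -> P1=[6,6,6,4,0,4](1) P2=[4,3,5,2,0,6](1)
Move 3: P2 pit1 -> P1=[6,0,6,4,0,4](1) P2=[4,0,6,3,0,6](8)
Move 4: P2 pit2 -> P1=[7,1,6,4,0,4](1) P2=[4,0,0,4,1,7](9)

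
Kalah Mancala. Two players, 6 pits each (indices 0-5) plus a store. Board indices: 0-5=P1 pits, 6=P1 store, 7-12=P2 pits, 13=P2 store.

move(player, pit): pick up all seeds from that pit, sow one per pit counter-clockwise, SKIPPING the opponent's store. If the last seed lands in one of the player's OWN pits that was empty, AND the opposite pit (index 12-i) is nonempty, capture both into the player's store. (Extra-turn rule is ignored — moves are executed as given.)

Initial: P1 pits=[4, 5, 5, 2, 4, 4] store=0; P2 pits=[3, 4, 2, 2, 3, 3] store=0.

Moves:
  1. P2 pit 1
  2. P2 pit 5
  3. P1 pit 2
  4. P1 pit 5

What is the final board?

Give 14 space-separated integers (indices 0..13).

Answer: 5 6 0 3 5 0 2 5 2 4 4 4 0 1

Derivation:
Move 1: P2 pit1 -> P1=[4,5,5,2,4,4](0) P2=[3,0,3,3,4,4](0)
Move 2: P2 pit5 -> P1=[5,6,6,2,4,4](0) P2=[3,0,3,3,4,0](1)
Move 3: P1 pit2 -> P1=[5,6,0,3,5,5](1) P2=[4,1,3,3,4,0](1)
Move 4: P1 pit5 -> P1=[5,6,0,3,5,0](2) P2=[5,2,4,4,4,0](1)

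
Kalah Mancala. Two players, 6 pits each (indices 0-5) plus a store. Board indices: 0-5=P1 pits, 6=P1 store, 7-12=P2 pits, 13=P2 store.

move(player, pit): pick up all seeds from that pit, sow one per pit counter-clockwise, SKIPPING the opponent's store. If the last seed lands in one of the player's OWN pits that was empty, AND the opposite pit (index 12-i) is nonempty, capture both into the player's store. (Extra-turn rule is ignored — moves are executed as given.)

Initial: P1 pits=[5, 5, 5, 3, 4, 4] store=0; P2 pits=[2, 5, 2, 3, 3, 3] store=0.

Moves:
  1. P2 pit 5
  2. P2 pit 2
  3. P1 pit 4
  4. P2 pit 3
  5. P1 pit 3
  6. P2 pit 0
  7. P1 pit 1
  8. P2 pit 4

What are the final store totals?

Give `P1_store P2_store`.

Move 1: P2 pit5 -> P1=[6,6,5,3,4,4](0) P2=[2,5,2,3,3,0](1)
Move 2: P2 pit2 -> P1=[6,6,5,3,4,4](0) P2=[2,5,0,4,4,0](1)
Move 3: P1 pit4 -> P1=[6,6,5,3,0,5](1) P2=[3,6,0,4,4,0](1)
Move 4: P2 pit3 -> P1=[7,6,5,3,0,5](1) P2=[3,6,0,0,5,1](2)
Move 5: P1 pit3 -> P1=[7,6,5,0,1,6](2) P2=[3,6,0,0,5,1](2)
Move 6: P2 pit0 -> P1=[7,6,0,0,1,6](2) P2=[0,7,1,0,5,1](8)
Move 7: P1 pit1 -> P1=[7,0,1,1,2,7](3) P2=[1,7,1,0,5,1](8)
Move 8: P2 pit4 -> P1=[8,1,2,1,2,7](3) P2=[1,7,1,0,0,2](9)

Answer: 3 9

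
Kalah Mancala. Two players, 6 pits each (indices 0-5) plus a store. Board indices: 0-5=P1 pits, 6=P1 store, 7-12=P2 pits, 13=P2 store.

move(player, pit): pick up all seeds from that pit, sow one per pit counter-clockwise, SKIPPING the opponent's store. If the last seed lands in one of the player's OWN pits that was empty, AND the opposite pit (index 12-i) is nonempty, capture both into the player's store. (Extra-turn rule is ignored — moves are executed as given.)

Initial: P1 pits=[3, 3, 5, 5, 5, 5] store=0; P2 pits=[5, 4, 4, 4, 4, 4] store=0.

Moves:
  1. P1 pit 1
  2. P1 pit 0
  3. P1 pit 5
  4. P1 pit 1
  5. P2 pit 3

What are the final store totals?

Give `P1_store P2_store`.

Answer: 1 1

Derivation:
Move 1: P1 pit1 -> P1=[3,0,6,6,6,5](0) P2=[5,4,4,4,4,4](0)
Move 2: P1 pit0 -> P1=[0,1,7,7,6,5](0) P2=[5,4,4,4,4,4](0)
Move 3: P1 pit5 -> P1=[0,1,7,7,6,0](1) P2=[6,5,5,5,4,4](0)
Move 4: P1 pit1 -> P1=[0,0,8,7,6,0](1) P2=[6,5,5,5,4,4](0)
Move 5: P2 pit3 -> P1=[1,1,8,7,6,0](1) P2=[6,5,5,0,5,5](1)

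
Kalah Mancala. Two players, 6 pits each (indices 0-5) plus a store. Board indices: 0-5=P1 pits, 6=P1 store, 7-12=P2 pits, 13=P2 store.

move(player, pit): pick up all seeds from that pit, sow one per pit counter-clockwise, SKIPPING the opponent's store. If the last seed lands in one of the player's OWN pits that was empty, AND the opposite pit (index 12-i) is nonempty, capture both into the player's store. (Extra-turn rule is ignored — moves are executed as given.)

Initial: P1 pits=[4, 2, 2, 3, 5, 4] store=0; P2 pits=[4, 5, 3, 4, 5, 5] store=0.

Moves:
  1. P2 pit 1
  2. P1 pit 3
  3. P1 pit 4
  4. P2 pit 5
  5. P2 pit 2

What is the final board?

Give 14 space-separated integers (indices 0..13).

Move 1: P2 pit1 -> P1=[4,2,2,3,5,4](0) P2=[4,0,4,5,6,6](1)
Move 2: P1 pit3 -> P1=[4,2,2,0,6,5](1) P2=[4,0,4,5,6,6](1)
Move 3: P1 pit4 -> P1=[4,2,2,0,0,6](2) P2=[5,1,5,6,6,6](1)
Move 4: P2 pit5 -> P1=[5,3,3,1,1,6](2) P2=[5,1,5,6,6,0](2)
Move 5: P2 pit2 -> P1=[6,3,3,1,1,6](2) P2=[5,1,0,7,7,1](3)

Answer: 6 3 3 1 1 6 2 5 1 0 7 7 1 3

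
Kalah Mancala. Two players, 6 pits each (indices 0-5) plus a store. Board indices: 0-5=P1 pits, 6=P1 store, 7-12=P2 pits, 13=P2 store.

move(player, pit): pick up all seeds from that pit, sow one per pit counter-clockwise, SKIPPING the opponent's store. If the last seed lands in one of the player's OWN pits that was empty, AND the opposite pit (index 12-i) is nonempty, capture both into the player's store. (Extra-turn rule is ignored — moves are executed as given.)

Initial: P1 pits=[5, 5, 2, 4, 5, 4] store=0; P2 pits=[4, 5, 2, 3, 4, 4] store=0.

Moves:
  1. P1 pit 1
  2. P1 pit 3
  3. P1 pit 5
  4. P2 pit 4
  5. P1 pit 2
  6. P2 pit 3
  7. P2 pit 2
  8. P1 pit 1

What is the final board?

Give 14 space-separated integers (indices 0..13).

Answer: 7 0 0 1 8 1 6 6 7 0 0 2 7 2

Derivation:
Move 1: P1 pit1 -> P1=[5,0,3,5,6,5](1) P2=[4,5,2,3,4,4](0)
Move 2: P1 pit3 -> P1=[5,0,3,0,7,6](2) P2=[5,6,2,3,4,4](0)
Move 3: P1 pit5 -> P1=[5,0,3,0,7,0](3) P2=[6,7,3,4,5,4](0)
Move 4: P2 pit4 -> P1=[6,1,4,0,7,0](3) P2=[6,7,3,4,0,5](1)
Move 5: P1 pit2 -> P1=[6,1,0,1,8,1](4) P2=[6,7,3,4,0,5](1)
Move 6: P2 pit3 -> P1=[7,1,0,1,8,1](4) P2=[6,7,3,0,1,6](2)
Move 7: P2 pit2 -> P1=[7,1,0,1,8,1](4) P2=[6,7,0,1,2,7](2)
Move 8: P1 pit1 -> P1=[7,0,0,1,8,1](6) P2=[6,7,0,0,2,7](2)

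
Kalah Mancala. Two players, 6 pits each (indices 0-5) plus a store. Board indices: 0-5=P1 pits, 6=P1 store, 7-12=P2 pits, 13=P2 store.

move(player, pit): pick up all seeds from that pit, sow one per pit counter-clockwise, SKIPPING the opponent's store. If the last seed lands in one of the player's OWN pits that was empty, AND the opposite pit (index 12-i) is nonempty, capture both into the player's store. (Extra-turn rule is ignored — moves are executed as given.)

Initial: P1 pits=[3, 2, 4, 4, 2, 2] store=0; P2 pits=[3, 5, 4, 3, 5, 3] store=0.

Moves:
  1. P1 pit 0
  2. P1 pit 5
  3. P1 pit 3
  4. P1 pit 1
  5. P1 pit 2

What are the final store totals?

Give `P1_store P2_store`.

Answer: 3 0

Derivation:
Move 1: P1 pit0 -> P1=[0,3,5,5,2,2](0) P2=[3,5,4,3,5,3](0)
Move 2: P1 pit5 -> P1=[0,3,5,5,2,0](1) P2=[4,5,4,3,5,3](0)
Move 3: P1 pit3 -> P1=[0,3,5,0,3,1](2) P2=[5,6,4,3,5,3](0)
Move 4: P1 pit1 -> P1=[0,0,6,1,4,1](2) P2=[5,6,4,3,5,3](0)
Move 5: P1 pit2 -> P1=[0,0,0,2,5,2](3) P2=[6,7,4,3,5,3](0)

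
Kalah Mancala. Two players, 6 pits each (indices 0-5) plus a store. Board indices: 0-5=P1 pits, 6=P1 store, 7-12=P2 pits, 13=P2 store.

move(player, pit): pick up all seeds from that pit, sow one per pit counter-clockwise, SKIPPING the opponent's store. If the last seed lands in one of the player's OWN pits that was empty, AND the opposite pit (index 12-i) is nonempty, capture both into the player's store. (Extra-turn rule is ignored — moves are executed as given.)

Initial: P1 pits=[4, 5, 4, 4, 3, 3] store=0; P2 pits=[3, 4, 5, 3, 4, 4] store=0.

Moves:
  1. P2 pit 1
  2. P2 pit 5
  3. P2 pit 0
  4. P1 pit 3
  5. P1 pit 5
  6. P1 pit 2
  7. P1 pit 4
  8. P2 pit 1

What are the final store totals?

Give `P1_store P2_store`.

Answer: 4 7

Derivation:
Move 1: P2 pit1 -> P1=[4,5,4,4,3,3](0) P2=[3,0,6,4,5,5](0)
Move 2: P2 pit5 -> P1=[5,6,5,5,3,3](0) P2=[3,0,6,4,5,0](1)
Move 3: P2 pit0 -> P1=[5,6,5,5,3,3](0) P2=[0,1,7,5,5,0](1)
Move 4: P1 pit3 -> P1=[5,6,5,0,4,4](1) P2=[1,2,7,5,5,0](1)
Move 5: P1 pit5 -> P1=[5,6,5,0,4,0](2) P2=[2,3,8,5,5,0](1)
Move 6: P1 pit2 -> P1=[5,6,0,1,5,1](3) P2=[3,3,8,5,5,0](1)
Move 7: P1 pit4 -> P1=[5,6,0,1,0,2](4) P2=[4,4,9,5,5,0](1)
Move 8: P2 pit1 -> P1=[0,6,0,1,0,2](4) P2=[4,0,10,6,6,0](7)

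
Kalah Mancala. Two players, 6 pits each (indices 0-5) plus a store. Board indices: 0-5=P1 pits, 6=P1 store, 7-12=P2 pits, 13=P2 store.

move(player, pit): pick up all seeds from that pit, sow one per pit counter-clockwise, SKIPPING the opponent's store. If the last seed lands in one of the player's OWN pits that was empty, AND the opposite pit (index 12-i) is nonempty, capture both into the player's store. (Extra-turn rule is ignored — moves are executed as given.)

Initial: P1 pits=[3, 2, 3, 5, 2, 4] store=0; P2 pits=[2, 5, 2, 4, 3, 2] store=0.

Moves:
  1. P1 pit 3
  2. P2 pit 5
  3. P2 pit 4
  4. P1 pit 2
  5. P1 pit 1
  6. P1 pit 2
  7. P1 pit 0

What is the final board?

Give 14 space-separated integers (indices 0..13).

Move 1: P1 pit3 -> P1=[3,2,3,0,3,5](1) P2=[3,6,2,4,3,2](0)
Move 2: P2 pit5 -> P1=[4,2,3,0,3,5](1) P2=[3,6,2,4,3,0](1)
Move 3: P2 pit4 -> P1=[5,2,3,0,3,5](1) P2=[3,6,2,4,0,1](2)
Move 4: P1 pit2 -> P1=[5,2,0,1,4,6](1) P2=[3,6,2,4,0,1](2)
Move 5: P1 pit1 -> P1=[5,0,1,2,4,6](1) P2=[3,6,2,4,0,1](2)
Move 6: P1 pit2 -> P1=[5,0,0,3,4,6](1) P2=[3,6,2,4,0,1](2)
Move 7: P1 pit0 -> P1=[0,1,1,4,5,7](1) P2=[3,6,2,4,0,1](2)

Answer: 0 1 1 4 5 7 1 3 6 2 4 0 1 2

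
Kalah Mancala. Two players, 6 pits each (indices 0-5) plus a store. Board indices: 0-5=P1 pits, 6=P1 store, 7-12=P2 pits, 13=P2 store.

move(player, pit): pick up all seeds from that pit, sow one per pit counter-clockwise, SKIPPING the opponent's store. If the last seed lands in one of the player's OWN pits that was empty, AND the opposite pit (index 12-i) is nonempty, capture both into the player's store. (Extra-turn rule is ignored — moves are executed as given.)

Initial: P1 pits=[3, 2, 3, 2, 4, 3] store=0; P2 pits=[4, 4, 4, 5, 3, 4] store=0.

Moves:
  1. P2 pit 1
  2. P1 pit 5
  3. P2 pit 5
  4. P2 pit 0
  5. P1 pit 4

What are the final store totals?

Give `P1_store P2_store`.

Move 1: P2 pit1 -> P1=[3,2,3,2,4,3](0) P2=[4,0,5,6,4,5](0)
Move 2: P1 pit5 -> P1=[3,2,3,2,4,0](1) P2=[5,1,5,6,4,5](0)
Move 3: P2 pit5 -> P1=[4,3,4,3,4,0](1) P2=[5,1,5,6,4,0](1)
Move 4: P2 pit0 -> P1=[0,3,4,3,4,0](1) P2=[0,2,6,7,5,0](6)
Move 5: P1 pit4 -> P1=[0,3,4,3,0,1](2) P2=[1,3,6,7,5,0](6)

Answer: 2 6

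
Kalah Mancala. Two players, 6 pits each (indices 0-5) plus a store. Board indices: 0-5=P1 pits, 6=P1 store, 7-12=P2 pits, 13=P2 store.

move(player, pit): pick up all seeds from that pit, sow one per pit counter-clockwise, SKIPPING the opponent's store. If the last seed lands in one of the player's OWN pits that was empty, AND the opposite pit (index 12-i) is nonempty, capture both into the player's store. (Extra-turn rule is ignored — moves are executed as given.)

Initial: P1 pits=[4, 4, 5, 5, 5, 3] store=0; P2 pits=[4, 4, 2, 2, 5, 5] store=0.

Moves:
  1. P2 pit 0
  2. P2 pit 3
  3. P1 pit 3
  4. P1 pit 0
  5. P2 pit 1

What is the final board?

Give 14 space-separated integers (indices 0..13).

Move 1: P2 pit0 -> P1=[4,4,5,5,5,3](0) P2=[0,5,3,3,6,5](0)
Move 2: P2 pit3 -> P1=[4,4,5,5,5,3](0) P2=[0,5,3,0,7,6](1)
Move 3: P1 pit3 -> P1=[4,4,5,0,6,4](1) P2=[1,6,3,0,7,6](1)
Move 4: P1 pit0 -> P1=[0,5,6,1,7,4](1) P2=[1,6,3,0,7,6](1)
Move 5: P2 pit1 -> P1=[1,5,6,1,7,4](1) P2=[1,0,4,1,8,7](2)

Answer: 1 5 6 1 7 4 1 1 0 4 1 8 7 2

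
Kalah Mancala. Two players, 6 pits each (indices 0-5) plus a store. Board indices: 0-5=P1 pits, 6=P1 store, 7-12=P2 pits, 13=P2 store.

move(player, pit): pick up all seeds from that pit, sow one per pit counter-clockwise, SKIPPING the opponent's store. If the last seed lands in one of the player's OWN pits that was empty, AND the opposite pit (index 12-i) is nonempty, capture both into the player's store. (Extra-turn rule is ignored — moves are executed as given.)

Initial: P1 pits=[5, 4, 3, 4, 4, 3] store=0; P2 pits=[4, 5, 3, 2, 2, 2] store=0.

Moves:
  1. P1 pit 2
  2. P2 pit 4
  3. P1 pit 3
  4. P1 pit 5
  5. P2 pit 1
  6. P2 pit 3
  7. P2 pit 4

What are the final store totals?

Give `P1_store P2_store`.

Answer: 2 4

Derivation:
Move 1: P1 pit2 -> P1=[5,4,0,5,5,4](0) P2=[4,5,3,2,2,2](0)
Move 2: P2 pit4 -> P1=[5,4,0,5,5,4](0) P2=[4,5,3,2,0,3](1)
Move 3: P1 pit3 -> P1=[5,4,0,0,6,5](1) P2=[5,6,3,2,0,3](1)
Move 4: P1 pit5 -> P1=[5,4,0,0,6,0](2) P2=[6,7,4,3,0,3](1)
Move 5: P2 pit1 -> P1=[6,5,0,0,6,0](2) P2=[6,0,5,4,1,4](2)
Move 6: P2 pit3 -> P1=[7,5,0,0,6,0](2) P2=[6,0,5,0,2,5](3)
Move 7: P2 pit4 -> P1=[7,5,0,0,6,0](2) P2=[6,0,5,0,0,6](4)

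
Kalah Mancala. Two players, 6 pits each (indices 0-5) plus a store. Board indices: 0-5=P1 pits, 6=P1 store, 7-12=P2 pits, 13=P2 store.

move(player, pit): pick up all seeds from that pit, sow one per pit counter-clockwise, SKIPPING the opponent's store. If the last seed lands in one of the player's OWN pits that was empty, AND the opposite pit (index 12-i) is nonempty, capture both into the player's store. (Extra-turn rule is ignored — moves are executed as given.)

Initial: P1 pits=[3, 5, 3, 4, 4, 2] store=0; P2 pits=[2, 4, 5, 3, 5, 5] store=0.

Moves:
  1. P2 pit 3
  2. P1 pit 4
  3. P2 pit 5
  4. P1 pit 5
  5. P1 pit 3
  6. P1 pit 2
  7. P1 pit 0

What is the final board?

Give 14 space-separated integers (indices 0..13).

Move 1: P2 pit3 -> P1=[3,5,3,4,4,2](0) P2=[2,4,5,0,6,6](1)
Move 2: P1 pit4 -> P1=[3,5,3,4,0,3](1) P2=[3,5,5,0,6,6](1)
Move 3: P2 pit5 -> P1=[4,6,4,5,1,3](1) P2=[3,5,5,0,6,0](2)
Move 4: P1 pit5 -> P1=[4,6,4,5,1,0](2) P2=[4,6,5,0,6,0](2)
Move 5: P1 pit3 -> P1=[4,6,4,0,2,1](3) P2=[5,7,5,0,6,0](2)
Move 6: P1 pit2 -> P1=[4,6,0,1,3,2](4) P2=[5,7,5,0,6,0](2)
Move 7: P1 pit0 -> P1=[0,7,1,2,4,2](4) P2=[5,7,5,0,6,0](2)

Answer: 0 7 1 2 4 2 4 5 7 5 0 6 0 2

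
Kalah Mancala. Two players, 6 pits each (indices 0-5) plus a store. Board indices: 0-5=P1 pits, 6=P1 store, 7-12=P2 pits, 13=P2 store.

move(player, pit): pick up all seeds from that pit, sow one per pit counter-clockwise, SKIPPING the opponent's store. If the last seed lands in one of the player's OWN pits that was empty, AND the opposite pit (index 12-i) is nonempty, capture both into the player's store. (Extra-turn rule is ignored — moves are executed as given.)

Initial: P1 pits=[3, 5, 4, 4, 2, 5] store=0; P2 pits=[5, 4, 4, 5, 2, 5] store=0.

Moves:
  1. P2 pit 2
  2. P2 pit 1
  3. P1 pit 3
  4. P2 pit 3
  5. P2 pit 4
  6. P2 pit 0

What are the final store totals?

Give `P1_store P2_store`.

Answer: 1 4

Derivation:
Move 1: P2 pit2 -> P1=[3,5,4,4,2,5](0) P2=[5,4,0,6,3,6](1)
Move 2: P2 pit1 -> P1=[3,5,4,4,2,5](0) P2=[5,0,1,7,4,7](1)
Move 3: P1 pit3 -> P1=[3,5,4,0,3,6](1) P2=[6,0,1,7,4,7](1)
Move 4: P2 pit3 -> P1=[4,6,5,1,3,6](1) P2=[6,0,1,0,5,8](2)
Move 5: P2 pit4 -> P1=[5,7,6,1,3,6](1) P2=[6,0,1,0,0,9](3)
Move 6: P2 pit0 -> P1=[5,7,6,1,3,6](1) P2=[0,1,2,1,1,10](4)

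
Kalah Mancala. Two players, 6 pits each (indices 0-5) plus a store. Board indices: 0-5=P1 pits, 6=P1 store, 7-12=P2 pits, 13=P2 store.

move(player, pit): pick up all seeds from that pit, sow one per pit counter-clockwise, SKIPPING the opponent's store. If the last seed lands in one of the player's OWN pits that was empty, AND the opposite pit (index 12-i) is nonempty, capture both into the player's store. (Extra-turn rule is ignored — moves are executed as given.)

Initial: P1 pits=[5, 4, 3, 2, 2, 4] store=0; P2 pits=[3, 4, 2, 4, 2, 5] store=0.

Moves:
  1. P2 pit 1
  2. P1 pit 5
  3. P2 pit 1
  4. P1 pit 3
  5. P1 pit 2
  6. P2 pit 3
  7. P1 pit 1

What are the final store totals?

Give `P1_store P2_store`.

Move 1: P2 pit1 -> P1=[5,4,3,2,2,4](0) P2=[3,0,3,5,3,6](0)
Move 2: P1 pit5 -> P1=[5,4,3,2,2,0](1) P2=[4,1,4,5,3,6](0)
Move 3: P2 pit1 -> P1=[5,4,3,2,2,0](1) P2=[4,0,5,5,3,6](0)
Move 4: P1 pit3 -> P1=[5,4,3,0,3,0](6) P2=[0,0,5,5,3,6](0)
Move 5: P1 pit2 -> P1=[5,4,0,1,4,1](6) P2=[0,0,5,5,3,6](0)
Move 6: P2 pit3 -> P1=[6,5,0,1,4,1](6) P2=[0,0,5,0,4,7](1)
Move 7: P1 pit1 -> P1=[6,0,1,2,5,2](7) P2=[0,0,5,0,4,7](1)

Answer: 7 1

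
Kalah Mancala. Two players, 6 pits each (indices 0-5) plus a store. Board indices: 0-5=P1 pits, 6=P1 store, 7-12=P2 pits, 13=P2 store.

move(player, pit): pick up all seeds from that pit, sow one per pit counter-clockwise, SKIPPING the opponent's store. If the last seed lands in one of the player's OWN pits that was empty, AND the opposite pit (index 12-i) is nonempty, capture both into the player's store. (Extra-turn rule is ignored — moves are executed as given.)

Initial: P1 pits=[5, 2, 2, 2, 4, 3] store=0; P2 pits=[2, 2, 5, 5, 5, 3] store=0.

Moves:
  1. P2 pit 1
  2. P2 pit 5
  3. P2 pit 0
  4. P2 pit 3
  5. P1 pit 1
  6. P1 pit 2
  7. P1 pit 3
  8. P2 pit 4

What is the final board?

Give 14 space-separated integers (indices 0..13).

Answer: 8 1 1 1 7 6 2 1 1 7 0 0 2 3

Derivation:
Move 1: P2 pit1 -> P1=[5,2,2,2,4,3](0) P2=[2,0,6,6,5,3](0)
Move 2: P2 pit5 -> P1=[6,3,2,2,4,3](0) P2=[2,0,6,6,5,0](1)
Move 3: P2 pit0 -> P1=[6,3,2,2,4,3](0) P2=[0,1,7,6,5,0](1)
Move 4: P2 pit3 -> P1=[7,4,3,2,4,3](0) P2=[0,1,7,0,6,1](2)
Move 5: P1 pit1 -> P1=[7,0,4,3,5,4](0) P2=[0,1,7,0,6,1](2)
Move 6: P1 pit2 -> P1=[7,0,0,4,6,5](1) P2=[0,1,7,0,6,1](2)
Move 7: P1 pit3 -> P1=[7,0,0,0,7,6](2) P2=[1,1,7,0,6,1](2)
Move 8: P2 pit4 -> P1=[8,1,1,1,7,6](2) P2=[1,1,7,0,0,2](3)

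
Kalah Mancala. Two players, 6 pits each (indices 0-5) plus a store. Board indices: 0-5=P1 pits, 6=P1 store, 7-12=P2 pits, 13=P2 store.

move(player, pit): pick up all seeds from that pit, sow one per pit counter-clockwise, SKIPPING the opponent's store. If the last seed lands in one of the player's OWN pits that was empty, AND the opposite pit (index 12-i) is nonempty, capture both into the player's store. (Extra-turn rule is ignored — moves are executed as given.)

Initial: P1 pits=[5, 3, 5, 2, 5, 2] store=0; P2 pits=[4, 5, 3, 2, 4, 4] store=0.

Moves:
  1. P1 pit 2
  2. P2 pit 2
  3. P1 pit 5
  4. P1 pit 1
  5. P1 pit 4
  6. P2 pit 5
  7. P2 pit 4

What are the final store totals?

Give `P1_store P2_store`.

Answer: 3 2

Derivation:
Move 1: P1 pit2 -> P1=[5,3,0,3,6,3](1) P2=[5,5,3,2,4,4](0)
Move 2: P2 pit2 -> P1=[5,3,0,3,6,3](1) P2=[5,5,0,3,5,5](0)
Move 3: P1 pit5 -> P1=[5,3,0,3,6,0](2) P2=[6,6,0,3,5,5](0)
Move 4: P1 pit1 -> P1=[5,0,1,4,7,0](2) P2=[6,6,0,3,5,5](0)
Move 5: P1 pit4 -> P1=[5,0,1,4,0,1](3) P2=[7,7,1,4,6,5](0)
Move 6: P2 pit5 -> P1=[6,1,2,5,0,1](3) P2=[7,7,1,4,6,0](1)
Move 7: P2 pit4 -> P1=[7,2,3,6,0,1](3) P2=[7,7,1,4,0,1](2)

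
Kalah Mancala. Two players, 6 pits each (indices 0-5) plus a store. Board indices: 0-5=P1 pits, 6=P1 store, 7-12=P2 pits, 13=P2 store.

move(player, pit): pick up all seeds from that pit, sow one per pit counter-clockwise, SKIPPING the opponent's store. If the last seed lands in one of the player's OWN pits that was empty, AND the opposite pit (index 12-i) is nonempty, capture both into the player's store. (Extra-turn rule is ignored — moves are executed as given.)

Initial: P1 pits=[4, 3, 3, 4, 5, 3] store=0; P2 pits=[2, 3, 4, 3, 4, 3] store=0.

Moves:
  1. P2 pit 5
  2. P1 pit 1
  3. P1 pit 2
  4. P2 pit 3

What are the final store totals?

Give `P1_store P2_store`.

Move 1: P2 pit5 -> P1=[5,4,3,4,5,3](0) P2=[2,3,4,3,4,0](1)
Move 2: P1 pit1 -> P1=[5,0,4,5,6,4](0) P2=[2,3,4,3,4,0](1)
Move 3: P1 pit2 -> P1=[5,0,0,6,7,5](1) P2=[2,3,4,3,4,0](1)
Move 4: P2 pit3 -> P1=[5,0,0,6,7,5](1) P2=[2,3,4,0,5,1](2)

Answer: 1 2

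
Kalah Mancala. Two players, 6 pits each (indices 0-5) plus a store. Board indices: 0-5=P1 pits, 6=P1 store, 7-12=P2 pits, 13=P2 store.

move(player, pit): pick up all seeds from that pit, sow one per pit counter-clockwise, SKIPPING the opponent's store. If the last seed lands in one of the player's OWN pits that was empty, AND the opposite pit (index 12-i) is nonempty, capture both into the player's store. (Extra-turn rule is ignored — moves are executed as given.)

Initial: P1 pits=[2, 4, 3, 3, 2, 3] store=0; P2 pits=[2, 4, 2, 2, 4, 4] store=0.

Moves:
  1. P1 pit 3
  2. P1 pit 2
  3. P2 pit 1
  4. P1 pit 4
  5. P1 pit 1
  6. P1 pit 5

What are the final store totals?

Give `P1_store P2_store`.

Move 1: P1 pit3 -> P1=[2,4,3,0,3,4](1) P2=[2,4,2,2,4,4](0)
Move 2: P1 pit2 -> P1=[2,4,0,1,4,5](1) P2=[2,4,2,2,4,4](0)
Move 3: P2 pit1 -> P1=[2,4,0,1,4,5](1) P2=[2,0,3,3,5,5](0)
Move 4: P1 pit4 -> P1=[2,4,0,1,0,6](2) P2=[3,1,3,3,5,5](0)
Move 5: P1 pit1 -> P1=[2,0,1,2,1,7](2) P2=[3,1,3,3,5,5](0)
Move 6: P1 pit5 -> P1=[2,0,1,2,1,0](3) P2=[4,2,4,4,6,6](0)

Answer: 3 0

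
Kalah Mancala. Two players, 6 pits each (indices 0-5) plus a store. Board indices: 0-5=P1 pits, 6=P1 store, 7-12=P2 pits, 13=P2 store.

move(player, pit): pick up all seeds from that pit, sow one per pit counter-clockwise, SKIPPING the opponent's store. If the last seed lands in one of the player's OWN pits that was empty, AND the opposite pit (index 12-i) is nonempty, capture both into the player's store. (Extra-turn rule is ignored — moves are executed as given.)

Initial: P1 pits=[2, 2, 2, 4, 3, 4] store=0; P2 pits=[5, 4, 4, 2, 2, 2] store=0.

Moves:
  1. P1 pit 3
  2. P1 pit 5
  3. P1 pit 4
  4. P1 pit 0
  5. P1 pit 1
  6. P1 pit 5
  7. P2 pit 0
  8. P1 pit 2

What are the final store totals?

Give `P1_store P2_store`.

Move 1: P1 pit3 -> P1=[2,2,2,0,4,5](1) P2=[6,4,4,2,2,2](0)
Move 2: P1 pit5 -> P1=[2,2,2,0,4,0](2) P2=[7,5,5,3,2,2](0)
Move 3: P1 pit4 -> P1=[2,2,2,0,0,1](3) P2=[8,6,5,3,2,2](0)
Move 4: P1 pit0 -> P1=[0,3,3,0,0,1](3) P2=[8,6,5,3,2,2](0)
Move 5: P1 pit1 -> P1=[0,0,4,1,0,1](10) P2=[8,0,5,3,2,2](0)
Move 6: P1 pit5 -> P1=[0,0,4,1,0,0](11) P2=[8,0,5,3,2,2](0)
Move 7: P2 pit0 -> P1=[1,1,4,1,0,0](11) P2=[0,1,6,4,3,3](1)
Move 8: P1 pit2 -> P1=[1,1,0,2,1,1](12) P2=[0,1,6,4,3,3](1)

Answer: 12 1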